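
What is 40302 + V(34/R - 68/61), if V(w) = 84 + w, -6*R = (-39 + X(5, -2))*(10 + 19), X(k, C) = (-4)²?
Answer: 1643152270/40687 ≈ 40385.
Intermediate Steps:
X(k, C) = 16
R = 667/6 (R = -(-39 + 16)*(10 + 19)/6 = -(-23)*29/6 = -⅙*(-667) = 667/6 ≈ 111.17)
40302 + V(34/R - 68/61) = 40302 + (84 + (34/(667/6) - 68/61)) = 40302 + (84 + (34*(6/667) - 68*1/61)) = 40302 + (84 + (204/667 - 68/61)) = 40302 + (84 - 32912/40687) = 40302 + 3384796/40687 = 1643152270/40687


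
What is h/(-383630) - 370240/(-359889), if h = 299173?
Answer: 34366099403/138064217070 ≈ 0.24891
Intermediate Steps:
h/(-383630) - 370240/(-359889) = 299173/(-383630) - 370240/(-359889) = 299173*(-1/383630) - 370240*(-1/359889) = -299173/383630 + 370240/359889 = 34366099403/138064217070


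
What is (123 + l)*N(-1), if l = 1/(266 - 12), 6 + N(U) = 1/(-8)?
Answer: -1530907/2032 ≈ -753.40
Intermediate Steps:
N(U) = -49/8 (N(U) = -6 + 1/(-8) = -6 - ⅛ = -49/8)
l = 1/254 ≈ 0.0039370
(123 + l)*N(-1) = (123 + 1/254)*(-49/8) = (31243/254)*(-49/8) = -1530907/2032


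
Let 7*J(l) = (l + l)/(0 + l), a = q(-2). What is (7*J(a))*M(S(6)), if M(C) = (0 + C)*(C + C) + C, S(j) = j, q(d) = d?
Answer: 156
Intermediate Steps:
a = -2
M(C) = C + 2*C² (M(C) = C*(2*C) + C = 2*C² + C = C + 2*C²)
J(l) = 2/7 (J(l) = ((l + l)/(0 + l))/7 = ((2*l)/l)/7 = (⅐)*2 = 2/7)
(7*J(a))*M(S(6)) = (7*(2/7))*(6*(1 + 2*6)) = 2*(6*(1 + 12)) = 2*(6*13) = 2*78 = 156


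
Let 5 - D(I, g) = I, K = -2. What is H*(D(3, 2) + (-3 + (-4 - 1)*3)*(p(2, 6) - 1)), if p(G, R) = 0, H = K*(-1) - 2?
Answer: 0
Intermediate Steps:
H = 0 (H = -2*(-1) - 2 = 2 - 2 = 0)
D(I, g) = 5 - I
H*(D(3, 2) + (-3 + (-4 - 1)*3)*(p(2, 6) - 1)) = 0*((5 - 1*3) + (-3 + (-4 - 1)*3)*(0 - 1)) = 0*((5 - 3) + (-3 - 5*3)*(-1)) = 0*(2 + (-3 - 15)*(-1)) = 0*(2 - 18*(-1)) = 0*(2 + 18) = 0*20 = 0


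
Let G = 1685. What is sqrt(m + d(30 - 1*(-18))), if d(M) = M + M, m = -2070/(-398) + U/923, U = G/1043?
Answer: sqrt(3714244666710578546)/191575111 ≈ 10.060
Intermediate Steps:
U = 1685/1043 ≈ 1.6155
m = 996718430/191575111 (m = -2070/(-398) + (1685/1043)/923 = -2070*(-1/398) + (1685/1043)*(1/923) = 1035/199 + 1685/962689 = 996718430/191575111 ≈ 5.2028)
d(M) = 2*M
sqrt(m + d(30 - 1*(-18))) = sqrt(996718430/191575111 + 2*(30 - 1*(-18))) = sqrt(996718430/191575111 + 2*(30 + 18)) = sqrt(996718430/191575111 + 2*48) = sqrt(996718430/191575111 + 96) = sqrt(19387929086/191575111) = sqrt(3714244666710578546)/191575111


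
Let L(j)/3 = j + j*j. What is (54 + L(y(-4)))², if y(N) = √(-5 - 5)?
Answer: 486 + 144*I*√10 ≈ 486.0 + 455.37*I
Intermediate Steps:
y(N) = I*√10 (y(N) = √(-10) = I*√10)
L(j) = 3*j + 3*j² (L(j) = 3*(j + j*j) = 3*(j + j²) = 3*j + 3*j²)
(54 + L(y(-4)))² = (54 + 3*(I*√10)*(1 + I*√10))² = (54 + 3*I*√10*(1 + I*√10))²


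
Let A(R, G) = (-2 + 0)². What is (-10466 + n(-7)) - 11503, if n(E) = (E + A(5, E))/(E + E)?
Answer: -307563/14 ≈ -21969.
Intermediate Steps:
A(R, G) = 4 (A(R, G) = (-2)² = 4)
n(E) = (4 + E)/(2*E) (n(E) = (E + 4)/(E + E) = (4 + E)/((2*E)) = (4 + E)*(1/(2*E)) = (4 + E)/(2*E))
(-10466 + n(-7)) - 11503 = (-10466 + (½)*(4 - 7)/(-7)) - 11503 = (-10466 + (½)*(-⅐)*(-3)) - 11503 = (-10466 + 3/14) - 11503 = -146521/14 - 11503 = -307563/14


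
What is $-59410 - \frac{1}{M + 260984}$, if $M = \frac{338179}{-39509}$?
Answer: $- \frac{612569302240079}{10310878677} \approx -59410.0$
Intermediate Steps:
$M = - \frac{338179}{39509}$ ($M = 338179 \left(- \frac{1}{39509}\right) = - \frac{338179}{39509} \approx -8.5595$)
$-59410 - \frac{1}{M + 260984} = -59410 - \frac{1}{- \frac{338179}{39509} + 260984} = -59410 - \frac{1}{\frac{10310878677}{39509}} = -59410 - \frac{39509}{10310878677} = - \frac{612569302240079}{10310878677}$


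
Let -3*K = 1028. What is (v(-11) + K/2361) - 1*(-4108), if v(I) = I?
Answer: 29018023/7083 ≈ 4096.9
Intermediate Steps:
K = -1028/3 (K = -⅓*1028 = -1028/3 ≈ -342.67)
(v(-11) + K/2361) - 1*(-4108) = (-11 - 1028/3/2361) - 1*(-4108) = (-11 - 1028/3*1/2361) + 4108 = (-11 - 1028/7083) + 4108 = -78941/7083 + 4108 = 29018023/7083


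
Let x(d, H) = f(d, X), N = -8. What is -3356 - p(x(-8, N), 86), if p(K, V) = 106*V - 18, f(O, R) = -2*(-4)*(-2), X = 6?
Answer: -12454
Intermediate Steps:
f(O, R) = -16 (f(O, R) = 8*(-2) = -16)
x(d, H) = -16
p(K, V) = -18 + 106*V
-3356 - p(x(-8, N), 86) = -3356 - (-18 + 106*86) = -3356 - (-18 + 9116) = -3356 - 1*9098 = -3356 - 9098 = -12454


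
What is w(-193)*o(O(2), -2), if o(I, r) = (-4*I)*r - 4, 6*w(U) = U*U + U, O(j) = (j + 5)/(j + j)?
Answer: 61760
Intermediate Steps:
O(j) = (5 + j)/(2*j) (O(j) = (5 + j)/((2*j)) = (5 + j)*(1/(2*j)) = (5 + j)/(2*j))
w(U) = U/6 + U²/6 (w(U) = (U*U + U)/6 = (U² + U)/6 = (U + U²)/6 = U/6 + U²/6)
o(I, r) = -4 - 4*I*r (o(I, r) = -4*I*r - 4 = -4 - 4*I*r)
w(-193)*o(O(2), -2) = ((⅙)*(-193)*(1 - 193))*(-4 - 4*(½)*(5 + 2)/2*(-2)) = ((⅙)*(-193)*(-192))*(-4 - 4*(½)*(½)*7*(-2)) = 6176*(-4 - 4*7/4*(-2)) = 6176*(-4 + 14) = 6176*10 = 61760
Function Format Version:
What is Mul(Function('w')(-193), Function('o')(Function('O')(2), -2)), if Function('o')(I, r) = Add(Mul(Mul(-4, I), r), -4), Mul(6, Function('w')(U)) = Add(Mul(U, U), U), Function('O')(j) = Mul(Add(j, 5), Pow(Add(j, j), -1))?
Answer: 61760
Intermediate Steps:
Function('O')(j) = Mul(Rational(1, 2), Pow(j, -1), Add(5, j)) (Function('O')(j) = Mul(Add(5, j), Pow(Mul(2, j), -1)) = Mul(Add(5, j), Mul(Rational(1, 2), Pow(j, -1))) = Mul(Rational(1, 2), Pow(j, -1), Add(5, j)))
Function('w')(U) = Add(Mul(Rational(1, 6), U), Mul(Rational(1, 6), Pow(U, 2))) (Function('w')(U) = Mul(Rational(1, 6), Add(Mul(U, U), U)) = Mul(Rational(1, 6), Add(Pow(U, 2), U)) = Mul(Rational(1, 6), Add(U, Pow(U, 2))) = Add(Mul(Rational(1, 6), U), Mul(Rational(1, 6), Pow(U, 2))))
Function('o')(I, r) = Add(-4, Mul(-4, I, r)) (Function('o')(I, r) = Add(Mul(-4, I, r), -4) = Add(-4, Mul(-4, I, r)))
Mul(Function('w')(-193), Function('o')(Function('O')(2), -2)) = Mul(Mul(Rational(1, 6), -193, Add(1, -193)), Add(-4, Mul(-4, Mul(Rational(1, 2), Pow(2, -1), Add(5, 2)), -2))) = Mul(Mul(Rational(1, 6), -193, -192), Add(-4, Mul(-4, Mul(Rational(1, 2), Rational(1, 2), 7), -2))) = Mul(6176, Add(-4, Mul(-4, Rational(7, 4), -2))) = Mul(6176, Add(-4, 14)) = Mul(6176, 10) = 61760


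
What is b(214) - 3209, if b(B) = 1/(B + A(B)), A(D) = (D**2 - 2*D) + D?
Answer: -146959363/45796 ≈ -3209.0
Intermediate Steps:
A(D) = D**2 - D
b(B) = 1/(B + B*(-1 + B))
b(214) - 3209 = 214**(-2) - 3209 = 1/45796 - 3209 = -146959363/45796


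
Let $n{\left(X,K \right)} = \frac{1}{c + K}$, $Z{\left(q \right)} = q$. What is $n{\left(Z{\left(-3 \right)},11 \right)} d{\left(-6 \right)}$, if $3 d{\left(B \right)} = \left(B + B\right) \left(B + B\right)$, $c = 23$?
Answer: $\frac{24}{17} \approx 1.4118$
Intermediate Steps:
$d{\left(B \right)} = \frac{4 B^{2}}{3}$ ($d{\left(B \right)} = \frac{\left(B + B\right) \left(B + B\right)}{3} = \frac{2 B 2 B}{3} = \frac{4 B^{2}}{3}$)
$n{\left(X,K \right)} = \frac{1}{23 + K}$
$n{\left(Z{\left(-3 \right)},11 \right)} d{\left(-6 \right)} = \frac{\frac{4}{3} \left(-6\right)^{2}}{23 + 11} = \frac{\frac{4}{3} \cdot 36}{34} = \frac{1}{34} \cdot 48 = \frac{24}{17}$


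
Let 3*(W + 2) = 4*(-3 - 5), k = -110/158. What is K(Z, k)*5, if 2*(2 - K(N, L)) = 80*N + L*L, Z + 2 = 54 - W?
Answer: -483972515/37446 ≈ -12925.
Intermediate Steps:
k = -55/79 (k = -110*1/158 = -55/79 ≈ -0.69620)
W = -38/3 (W = -2 + (4*(-3 - 5))/3 = -2 + (4*(-8))/3 = -2 + (1/3)*(-32) = -2 - 32/3 = -38/3 ≈ -12.667)
Z = 194/3 (Z = -2 + (54 - 1*(-38/3)) = -2 + (54 + 38/3) = -2 + 200/3 = 194/3 ≈ 64.667)
K(N, L) = 2 - 40*N - L**2/2 (K(N, L) = 2 - (80*N + L*L)/2 = 2 - (80*N + L**2)/2 = 2 - (L**2 + 80*N)/2 = 2 + (-40*N - L**2/2) = 2 - 40*N - L**2/2)
K(Z, k)*5 = (2 - 40*194/3 - (-55/79)**2/2)*5 = (2 - 7760/3 - 1/2*3025/6241)*5 = (2 - 7760/3 - 3025/12482)*5 = -96794503/37446*5 = -483972515/37446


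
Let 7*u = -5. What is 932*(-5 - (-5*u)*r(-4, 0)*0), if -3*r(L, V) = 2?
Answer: -4660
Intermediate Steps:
u = -5/7 (u = (⅐)*(-5) = -5/7 ≈ -0.71429)
r(L, V) = -⅔ (r(L, V) = -⅓*2 = -⅔)
932*(-5 - (-5*u)*r(-4, 0)*0) = 932*(-5 - -5*(-5/7)*(-⅔)*0) = 932*(-5 - (25/7)*(-⅔)*0) = 932*(-5 - (-50)*0/21) = 932*(-5 - 1*0) = 932*(-5 + 0) = 932*(-5) = -4660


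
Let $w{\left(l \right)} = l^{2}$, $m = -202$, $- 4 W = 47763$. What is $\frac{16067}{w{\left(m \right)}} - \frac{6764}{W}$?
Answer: $\frac{1871401145}{1948921452} \approx 0.96022$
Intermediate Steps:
$W = - \frac{47763}{4}$ ($W = \left(- \frac{1}{4}\right) 47763 = - \frac{47763}{4} \approx -11941.0$)
$\frac{16067}{w{\left(m \right)}} - \frac{6764}{W} = \frac{16067}{\left(-202\right)^{2}} - \frac{6764}{- \frac{47763}{4}} = \frac{16067}{40804} - - \frac{27056}{47763} = 16067 \cdot \frac{1}{40804} + \frac{27056}{47763} = \frac{16067}{40804} + \frac{27056}{47763} = \frac{1871401145}{1948921452}$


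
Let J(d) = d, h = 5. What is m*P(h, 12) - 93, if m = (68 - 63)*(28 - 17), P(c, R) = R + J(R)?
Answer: 1227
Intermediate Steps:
P(c, R) = 2*R (P(c, R) = R + R = 2*R)
m = 55 (m = 5*11 = 55)
m*P(h, 12) - 93 = 55*(2*12) - 93 = 55*24 - 93 = 1320 - 93 = 1227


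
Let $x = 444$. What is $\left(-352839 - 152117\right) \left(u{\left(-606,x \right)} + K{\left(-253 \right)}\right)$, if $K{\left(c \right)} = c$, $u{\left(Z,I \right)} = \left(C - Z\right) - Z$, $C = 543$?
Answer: $-758443912$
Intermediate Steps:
$u{\left(Z,I \right)} = 543 - 2 Z$ ($u{\left(Z,I \right)} = \left(543 - Z\right) - Z = 543 - 2 Z$)
$\left(-352839 - 152117\right) \left(u{\left(-606,x \right)} + K{\left(-253 \right)}\right) = \left(-352839 - 152117\right) \left(\left(543 - -1212\right) - 253\right) = - 504956 \left(\left(543 + 1212\right) - 253\right) = - 504956 \left(1755 - 253\right) = \left(-504956\right) 1502 = -758443912$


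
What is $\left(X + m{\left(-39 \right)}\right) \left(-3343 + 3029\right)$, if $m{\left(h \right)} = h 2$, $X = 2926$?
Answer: $-894272$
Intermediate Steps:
$m{\left(h \right)} = 2 h$
$\left(X + m{\left(-39 \right)}\right) \left(-3343 + 3029\right) = \left(2926 + 2 \left(-39\right)\right) \left(-3343 + 3029\right) = \left(2926 - 78\right) \left(-314\right) = 2848 \left(-314\right) = -894272$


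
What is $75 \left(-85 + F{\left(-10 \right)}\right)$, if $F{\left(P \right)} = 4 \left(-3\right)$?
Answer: $-7275$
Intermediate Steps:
$F{\left(P \right)} = -12$
$75 \left(-85 + F{\left(-10 \right)}\right) = 75 \left(-85 - 12\right) = 75 \left(-97\right) = -7275$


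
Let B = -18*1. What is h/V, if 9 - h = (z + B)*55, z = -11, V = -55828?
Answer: -401/13957 ≈ -0.028731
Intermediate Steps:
B = -18
h = 1604 (h = 9 - (-11 - 18)*55 = 9 - (-29)*55 = 9 - 1*(-1595) = 9 + 1595 = 1604)
h/V = 1604/(-55828) = 1604*(-1/55828) = -401/13957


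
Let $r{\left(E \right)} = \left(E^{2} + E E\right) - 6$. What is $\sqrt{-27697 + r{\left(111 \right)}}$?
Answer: $i \sqrt{3061} \approx 55.326 i$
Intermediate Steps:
$r{\left(E \right)} = -6 + 2 E^{2}$ ($r{\left(E \right)} = \left(E^{2} + E^{2}\right) - 6 = 2 E^{2} - 6 = -6 + 2 E^{2}$)
$\sqrt{-27697 + r{\left(111 \right)}} = \sqrt{-27697 - \left(6 - 2 \cdot 111^{2}\right)} = \sqrt{-27697 + \left(-6 + 2 \cdot 12321\right)} = \sqrt{-27697 + \left(-6 + 24642\right)} = \sqrt{-27697 + 24636} = \sqrt{-3061} = i \sqrt{3061}$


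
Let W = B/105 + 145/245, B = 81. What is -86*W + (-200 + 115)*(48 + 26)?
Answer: -1569774/245 ≈ -6407.2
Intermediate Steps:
W = 334/245 (W = 81/105 + 145/245 = 81*(1/105) + 145*(1/245) = 27/35 + 29/49 = 334/245 ≈ 1.3633)
-86*W + (-200 + 115)*(48 + 26) = -86*334/245 + (-200 + 115)*(48 + 26) = -28724/245 - 85*74 = -28724/245 - 6290 = -1569774/245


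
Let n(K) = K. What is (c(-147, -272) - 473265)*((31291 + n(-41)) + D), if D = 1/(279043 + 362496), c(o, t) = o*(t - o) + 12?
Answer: -9119436789267378/641539 ≈ -1.4215e+10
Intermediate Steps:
c(o, t) = 12 + o*(t - o)
D = 1/641539 ≈ 1.5588e-6
(c(-147, -272) - 473265)*((31291 + n(-41)) + D) = ((12 - 1*(-147)² - 147*(-272)) - 473265)*((31291 - 41) + 1/641539) = ((12 - 1*21609 + 39984) - 473265)*(31250 + 1/641539) = ((12 - 21609 + 39984) - 473265)*(20048093751/641539) = (18387 - 473265)*(20048093751/641539) = -454878*20048093751/641539 = -9119436789267378/641539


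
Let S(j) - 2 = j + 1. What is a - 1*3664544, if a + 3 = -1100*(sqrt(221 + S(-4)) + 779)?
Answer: -4521447 - 2200*sqrt(55) ≈ -4.5378e+6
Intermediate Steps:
S(j) = 3 + j (S(j) = 2 + (j + 1) = 2 + (1 + j) = 3 + j)
a = -856903 - 2200*sqrt(55) (a = -3 - 1100*(sqrt(221 + (3 - 4)) + 779) = -3 - 1100*(sqrt(221 - 1) + 779) = -3 - 1100*(sqrt(220) + 779) = -3 - 1100*(2*sqrt(55) + 779) = -3 - 1100*(779 + 2*sqrt(55)) = -3 + (-856900 - 2200*sqrt(55)) = -856903 - 2200*sqrt(55) ≈ -8.7322e+5)
a - 1*3664544 = (-856903 - 2200*sqrt(55)) - 1*3664544 = (-856903 - 2200*sqrt(55)) - 3664544 = -4521447 - 2200*sqrt(55)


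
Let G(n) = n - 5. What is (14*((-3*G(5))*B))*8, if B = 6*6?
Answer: 0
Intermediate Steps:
G(n) = -5 + n
B = 36
(14*((-3*G(5))*B))*8 = (14*(-3*(-5 + 5)*36))*8 = (14*(-3*0*36))*8 = (14*(0*36))*8 = (14*0)*8 = 0*8 = 0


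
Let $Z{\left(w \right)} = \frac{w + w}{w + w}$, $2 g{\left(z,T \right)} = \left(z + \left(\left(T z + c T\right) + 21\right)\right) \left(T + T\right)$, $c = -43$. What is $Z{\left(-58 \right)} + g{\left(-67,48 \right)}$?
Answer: $-255647$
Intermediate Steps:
$g{\left(z,T \right)} = T \left(21 + z - 43 T + T z\right)$ ($g{\left(z,T \right)} = \frac{\left(z + \left(\left(T z - 43 T\right) + 21\right)\right) \left(T + T\right)}{2} = \frac{\left(z + \left(\left(- 43 T + T z\right) + 21\right)\right) 2 T}{2} = \frac{\left(z + \left(21 - 43 T + T z\right)\right) 2 T}{2} = \frac{\left(21 + z - 43 T + T z\right) 2 T}{2} = \frac{2 T \left(21 + z - 43 T + T z\right)}{2} = T \left(21 + z - 43 T + T z\right)$)
$Z{\left(w \right)} = 1$ ($Z{\left(w \right)} = \frac{2 w}{2 w} = 2 w \frac{1}{2 w} = 1$)
$Z{\left(-58 \right)} + g{\left(-67,48 \right)} = 1 + 48 \left(21 - 67 - 2064 + 48 \left(-67\right)\right) = 1 + 48 \left(21 - 67 - 2064 - 3216\right) = 1 + 48 \left(-5326\right) = 1 - 255648 = -255647$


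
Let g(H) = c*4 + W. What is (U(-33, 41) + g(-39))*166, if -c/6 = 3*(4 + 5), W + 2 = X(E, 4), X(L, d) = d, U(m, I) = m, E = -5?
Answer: -112714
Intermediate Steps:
W = 2 (W = -2 + 4 = 2)
c = -162 (c = -18*(4 + 5) = -18*9 = -6*27 = -162)
g(H) = -646 (g(H) = -162*4 + 2 = -648 + 2 = -646)
(U(-33, 41) + g(-39))*166 = (-33 - 646)*166 = -679*166 = -112714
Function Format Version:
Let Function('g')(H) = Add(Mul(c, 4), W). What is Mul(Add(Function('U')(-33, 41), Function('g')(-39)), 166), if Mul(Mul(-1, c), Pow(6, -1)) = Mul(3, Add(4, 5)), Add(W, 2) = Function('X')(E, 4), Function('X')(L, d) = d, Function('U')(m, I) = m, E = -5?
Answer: -112714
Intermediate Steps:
W = 2 (W = Add(-2, 4) = 2)
c = -162 (c = Mul(-6, Mul(3, Add(4, 5))) = Mul(-6, Mul(3, 9)) = Mul(-6, 27) = -162)
Function('g')(H) = -646 (Function('g')(H) = Add(Mul(-162, 4), 2) = Add(-648, 2) = -646)
Mul(Add(Function('U')(-33, 41), Function('g')(-39)), 166) = Mul(Add(-33, -646), 166) = Mul(-679, 166) = -112714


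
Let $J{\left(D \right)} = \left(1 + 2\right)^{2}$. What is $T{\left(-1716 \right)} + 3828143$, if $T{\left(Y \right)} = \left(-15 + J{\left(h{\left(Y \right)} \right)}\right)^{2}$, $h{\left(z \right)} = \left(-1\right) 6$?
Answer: $3828179$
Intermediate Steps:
$h{\left(z \right)} = -6$
$J{\left(D \right)} = 9$ ($J{\left(D \right)} = 3^{2} = 9$)
$T{\left(Y \right)} = 36$ ($T{\left(Y \right)} = \left(-15 + 9\right)^{2} = \left(-6\right)^{2} = 36$)
$T{\left(-1716 \right)} + 3828143 = 36 + 3828143 = 3828179$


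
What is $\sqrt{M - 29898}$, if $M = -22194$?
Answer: $6 i \sqrt{1447} \approx 228.24 i$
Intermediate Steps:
$\sqrt{M - 29898} = \sqrt{-22194 - 29898} = \sqrt{-52092} = 6 i \sqrt{1447}$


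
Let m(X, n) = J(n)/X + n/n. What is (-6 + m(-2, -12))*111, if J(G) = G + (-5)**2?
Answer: -2553/2 ≈ -1276.5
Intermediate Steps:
J(G) = 25 + G (J(G) = G + 25 = 25 + G)
m(X, n) = 1 + (25 + n)/X (m(X, n) = (25 + n)/X + n/n = (25 + n)/X + 1 = 1 + (25 + n)/X)
(-6 + m(-2, -12))*111 = (-6 + (25 - 2 - 12)/(-2))*111 = (-6 - 1/2*11)*111 = (-6 - 11/2)*111 = -23/2*111 = -2553/2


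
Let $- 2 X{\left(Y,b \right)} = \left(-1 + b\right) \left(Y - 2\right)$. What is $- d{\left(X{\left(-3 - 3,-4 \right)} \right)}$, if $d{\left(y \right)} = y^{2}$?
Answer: $-400$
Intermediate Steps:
$X{\left(Y,b \right)} = - \frac{\left(-1 + b\right) \left(-2 + Y\right)}{2}$ ($X{\left(Y,b \right)} = - \frac{\left(-1 + b\right) \left(Y - 2\right)}{2} = - \frac{\left(-1 + b\right) \left(-2 + Y\right)}{2}$)
$- d{\left(X{\left(-3 - 3,-4 \right)} \right)} = - \left(-1 - 4 + \frac{-3 - 3}{2} - \frac{1}{2} \left(-3 - 3\right) \left(-4\right)\right)^{2} = - \left(-1 - 4 + \frac{1}{2} \left(-6\right) - \left(-3\right) \left(-4\right)\right)^{2} = - \left(-1 - 4 - 3 - 12\right)^{2} = - \left(-20\right)^{2} = \left(-1\right) 400 = -400$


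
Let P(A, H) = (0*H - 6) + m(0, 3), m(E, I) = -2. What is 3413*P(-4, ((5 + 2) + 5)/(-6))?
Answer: -27304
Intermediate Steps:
P(A, H) = -8 (P(A, H) = (0*H - 6) - 2 = (0 - 6) - 2 = -6 - 2 = -8)
3413*P(-4, ((5 + 2) + 5)/(-6)) = 3413*(-8) = -27304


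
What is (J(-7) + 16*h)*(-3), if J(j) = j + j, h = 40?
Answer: -1878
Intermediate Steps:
J(j) = 2*j
(J(-7) + 16*h)*(-3) = (2*(-7) + 16*40)*(-3) = (-14 + 640)*(-3) = 626*(-3) = -1878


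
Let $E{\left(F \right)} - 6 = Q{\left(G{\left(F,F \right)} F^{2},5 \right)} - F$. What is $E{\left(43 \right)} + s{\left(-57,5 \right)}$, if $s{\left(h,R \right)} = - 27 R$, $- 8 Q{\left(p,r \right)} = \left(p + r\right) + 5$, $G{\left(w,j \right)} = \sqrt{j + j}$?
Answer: $- \frac{693}{4} - \frac{1849 \sqrt{86}}{8} \approx -2316.6$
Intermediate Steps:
$G{\left(w,j \right)} = \sqrt{2} \sqrt{j}$ ($G{\left(w,j \right)} = \sqrt{2 j} = \sqrt{2} \sqrt{j}$)
$Q{\left(p,r \right)} = - \frac{5}{8} - \frac{p}{8} - \frac{r}{8}$ ($Q{\left(p,r \right)} = - \frac{\left(p + r\right) + 5}{8} = - \frac{5 + p + r}{8} = - \frac{5}{8} - \frac{p}{8} - \frac{r}{8}$)
$E{\left(F \right)} = \frac{19}{4} - F - \frac{\sqrt{2} F^{\frac{5}{2}}}{8}$ ($E{\left(F \right)} = 6 - \left(\frac{5}{4} + F + \frac{\sqrt{2} \sqrt{F} F^{2}}{8}\right) = 6 - \left(\frac{5}{4} + F + \frac{\sqrt{2} F^{\frac{5}{2}}}{8}\right) = \frac{19}{4} - F - \frac{\sqrt{2} F^{\frac{5}{2}}}{8}$)
$E{\left(43 \right)} + s{\left(-57,5 \right)} = \left(\frac{19}{4} - 43 - \frac{\sqrt{2} \cdot 43^{\frac{5}{2}}}{8}\right) - 135 = \left(\frac{19}{4} - 43 - \frac{\sqrt{2} \cdot 1849 \sqrt{43}}{8}\right) - 135 = \left(\frac{19}{4} - 43 - \frac{1849 \sqrt{86}}{8}\right) - 135 = \left(- \frac{153}{4} - \frac{1849 \sqrt{86}}{8}\right) - 135 = - \frac{693}{4} - \frac{1849 \sqrt{86}}{8}$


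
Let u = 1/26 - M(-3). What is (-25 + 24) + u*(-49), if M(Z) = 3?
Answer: 3747/26 ≈ 144.12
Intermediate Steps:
u = -77/26 (u = 1/26 - 1*3 = 1/26 - 3 = -77/26 ≈ -2.9615)
(-25 + 24) + u*(-49) = (-25 + 24) - 77/26*(-49) = -1 + 3773/26 = 3747/26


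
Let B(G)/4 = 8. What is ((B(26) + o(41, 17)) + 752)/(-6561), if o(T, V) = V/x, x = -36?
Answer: -28207/236196 ≈ -0.11942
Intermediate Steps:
B(G) = 32 (B(G) = 4*8 = 32)
o(T, V) = -V/36 (o(T, V) = V/(-36) = V*(-1/36) = -V/36)
((B(26) + o(41, 17)) + 752)/(-6561) = ((32 - 1/36*17) + 752)/(-6561) = ((32 - 17/36) + 752)*(-1/6561) = (1135/36 + 752)*(-1/6561) = (28207/36)*(-1/6561) = -28207/236196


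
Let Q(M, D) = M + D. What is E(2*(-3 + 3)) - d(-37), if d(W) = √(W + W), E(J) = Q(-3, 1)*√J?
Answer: -I*√74 ≈ -8.6023*I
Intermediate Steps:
Q(M, D) = D + M
E(J) = -2*√J (E(J) = (1 - 3)*√J = -2*√J)
d(W) = √2*√W (d(W) = √(2*W) = √2*√W)
E(2*(-3 + 3)) - d(-37) = -2*√2*√(-3 + 3) - √2*√(-37) = -2*√(2*0) - √2*I*√37 = -2*√0 - I*√74 = -2*0 - I*√74 = 0 - I*√74 = -I*√74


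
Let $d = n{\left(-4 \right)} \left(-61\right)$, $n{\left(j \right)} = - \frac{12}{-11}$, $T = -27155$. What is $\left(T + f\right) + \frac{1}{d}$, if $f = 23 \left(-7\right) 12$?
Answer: $- \frac{21291695}{732} \approx -29087.0$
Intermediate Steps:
$n{\left(j \right)} = \frac{12}{11}$ ($n{\left(j \right)} = \left(-12\right) \left(- \frac{1}{11}\right) = \frac{12}{11}$)
$d = - \frac{732}{11}$ ($d = \frac{12}{11} \left(-61\right) = - \frac{732}{11} \approx -66.545$)
$f = -1932$ ($f = \left(-161\right) 12 = -1932$)
$\left(T + f\right) + \frac{1}{d} = \left(-27155 - 1932\right) + \frac{1}{- \frac{732}{11}} = -29087 - \frac{11}{732} = - \frac{21291695}{732}$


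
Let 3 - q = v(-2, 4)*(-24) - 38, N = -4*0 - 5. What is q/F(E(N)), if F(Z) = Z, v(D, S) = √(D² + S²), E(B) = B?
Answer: -41/5 - 48*√5/5 ≈ -29.666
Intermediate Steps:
N = -5 (N = 0 - 5 = -5)
q = 41 + 48*√5 (q = 3 - (√((-2)² + 4²)*(-24) - 38) = 3 - (√(4 + 16)*(-24) - 38) = 3 - (√20*(-24) - 38) = 3 - ((2*√5)*(-24) - 38) = 3 - (-48*√5 - 38) = 3 - (-38 - 48*√5) = 3 + (38 + 48*√5) = 41 + 48*√5 ≈ 148.33)
q/F(E(N)) = (41 + 48*√5)/(-5) = (41 + 48*√5)*(-⅕) = -41/5 - 48*√5/5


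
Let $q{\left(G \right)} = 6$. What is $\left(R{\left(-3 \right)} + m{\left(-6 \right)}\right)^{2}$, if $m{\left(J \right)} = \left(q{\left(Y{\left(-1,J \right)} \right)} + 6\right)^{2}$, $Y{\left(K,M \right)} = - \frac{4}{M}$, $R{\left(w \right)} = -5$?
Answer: $19321$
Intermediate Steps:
$m{\left(J \right)} = 144$ ($m{\left(J \right)} = \left(6 + 6\right)^{2} = 12^{2} = 144$)
$\left(R{\left(-3 \right)} + m{\left(-6 \right)}\right)^{2} = \left(-5 + 144\right)^{2} = 139^{2} = 19321$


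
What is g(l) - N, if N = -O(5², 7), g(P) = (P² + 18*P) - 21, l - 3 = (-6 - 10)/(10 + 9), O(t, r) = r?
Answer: 10649/361 ≈ 29.499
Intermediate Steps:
l = 41/19 (l = 3 + (-6 - 10)/(10 + 9) = 3 - 16/19 = 41/19 ≈ 2.1579)
g(P) = -21 + P² + 18*P
N = -7 (N = -1*7 = -7)
g(l) - N = (-21 + (41/19)² + 18*(41/19)) - 1*(-7) = (-21 + 1681/361 + 738/19) + 7 = 8122/361 + 7 = 10649/361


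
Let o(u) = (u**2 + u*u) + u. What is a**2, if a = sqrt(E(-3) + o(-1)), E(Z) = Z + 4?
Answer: 2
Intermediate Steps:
E(Z) = 4 + Z
o(u) = u + 2*u**2 (o(u) = (u**2 + u**2) + u = 2*u**2 + u = u + 2*u**2)
a = sqrt(2) (a = sqrt((4 - 3) - (1 + 2*(-1))) = sqrt(1 - (1 - 2)) = sqrt(1 - 1*(-1)) = sqrt(1 + 1) = sqrt(2) ≈ 1.4142)
a**2 = (sqrt(2))**2 = 2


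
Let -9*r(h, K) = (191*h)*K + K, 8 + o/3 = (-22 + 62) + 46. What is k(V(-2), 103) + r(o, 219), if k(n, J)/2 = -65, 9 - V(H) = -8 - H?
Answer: -3263125/3 ≈ -1.0877e+6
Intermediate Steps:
V(H) = 17 + H (V(H) = 9 - (-8 - H) = 9 + (8 + H) = 17 + H)
o = 234 (o = -24 + 3*((-22 + 62) + 46) = -24 + 3*(40 + 46) = -24 + 3*86 = -24 + 258 = 234)
k(n, J) = -130 (k(n, J) = 2*(-65) = -130)
r(h, K) = -K/9 - 191*K*h/9 (r(h, K) = -((191*h)*K + K)/9 = -(191*K*h + K)/9 = -(K + 191*K*h)/9 = -K/9 - 191*K*h/9)
k(V(-2), 103) + r(o, 219) = -130 - ⅑*219*(1 + 191*234) = -130 - ⅑*219*(1 + 44694) = -130 - ⅑*219*44695 = -130 - 3262735/3 = -3263125/3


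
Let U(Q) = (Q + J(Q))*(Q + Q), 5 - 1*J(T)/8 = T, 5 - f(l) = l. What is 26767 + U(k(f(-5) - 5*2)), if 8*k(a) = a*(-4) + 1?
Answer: 856857/32 ≈ 26777.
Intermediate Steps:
f(l) = 5 - l
J(T) = 40 - 8*T
k(a) = ⅛ - a/2 (k(a) = (a*(-4) + 1)/8 = (-4*a + 1)/8 = (1 - 4*a)/8 = ⅛ - a/2)
U(Q) = 2*Q*(40 - 7*Q) (U(Q) = (Q + (40 - 8*Q))*(Q + Q) = (40 - 7*Q)*(2*Q) = 2*Q*(40 - 7*Q))
26767 + U(k(f(-5) - 5*2)) = 26767 + 2*(⅛ - ((5 - 1*(-5)) - 5*2)/2)*(40 - 7*(⅛ - ((5 - 1*(-5)) - 5*2)/2)) = 26767 + 2*(⅛ - ((5 + 5) - 10)/2)*(40 - 7*(⅛ - ((5 + 5) - 10)/2)) = 26767 + 2*(⅛ - (10 - 10)/2)*(40 - 7*(⅛ - (10 - 10)/2)) = 26767 + 2*(⅛ - ½*0)*(40 - 7*(⅛ - ½*0)) = 26767 + 2*(⅛ + 0)*(40 - 7*(⅛ + 0)) = 26767 + 2*(⅛)*(40 - 7*⅛) = 26767 + 2*(⅛)*(40 - 7/8) = 26767 + 2*(⅛)*(313/8) = 26767 + 313/32 = 856857/32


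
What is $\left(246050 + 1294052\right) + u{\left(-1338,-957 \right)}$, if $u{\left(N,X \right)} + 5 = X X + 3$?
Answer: $2455949$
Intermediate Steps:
$u{\left(N,X \right)} = -2 + X^{2}$ ($u{\left(N,X \right)} = -5 + \left(X X + 3\right) = -5 + \left(X^{2} + 3\right) = -5 + \left(3 + X^{2}\right) = -2 + X^{2}$)
$\left(246050 + 1294052\right) + u{\left(-1338,-957 \right)} = \left(246050 + 1294052\right) - \left(2 - \left(-957\right)^{2}\right) = 1540102 + \left(-2 + 915849\right) = 1540102 + 915847 = 2455949$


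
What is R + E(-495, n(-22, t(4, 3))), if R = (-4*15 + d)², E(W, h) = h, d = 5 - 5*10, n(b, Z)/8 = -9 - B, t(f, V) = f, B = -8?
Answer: 11017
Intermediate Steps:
n(b, Z) = -8 (n(b, Z) = 8*(-9 - 1*(-8)) = 8*(-9 + 8) = 8*(-1) = -8)
d = -45 (d = 5 - 50 = -45)
R = 11025 (R = (-4*15 - 45)² = (-60 - 45)² = (-105)² = 11025)
R + E(-495, n(-22, t(4, 3))) = 11025 - 8 = 11017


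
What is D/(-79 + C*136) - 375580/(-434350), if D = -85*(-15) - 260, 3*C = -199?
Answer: 893111383/1185818935 ≈ 0.75316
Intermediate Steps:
C = -199/3 (C = (⅓)*(-199) = -199/3 ≈ -66.333)
D = 1015 (D = 1275 - 260 = 1015)
D/(-79 + C*136) - 375580/(-434350) = 1015/(-79 - 199/3*136) - 375580/(-434350) = 1015/(-79 - 27064/3) - 375580*(-1/434350) = 1015/(-27301/3) + 37558/43435 = 1015*(-3/27301) + 37558/43435 = -3045/27301 + 37558/43435 = 893111383/1185818935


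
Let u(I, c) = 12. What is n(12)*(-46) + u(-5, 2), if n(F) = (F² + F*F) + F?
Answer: -13788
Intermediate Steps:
n(F) = F + 2*F² (n(F) = (F² + F²) + F = 2*F² + F = F + 2*F²)
n(12)*(-46) + u(-5, 2) = (12*(1 + 2*12))*(-46) + 12 = (12*(1 + 24))*(-46) + 12 = (12*25)*(-46) + 12 = 300*(-46) + 12 = -13800 + 12 = -13788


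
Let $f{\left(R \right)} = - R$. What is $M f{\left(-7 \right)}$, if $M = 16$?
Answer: $112$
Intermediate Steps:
$M f{\left(-7 \right)} = 16 \left(\left(-1\right) \left(-7\right)\right) = 16 \cdot 7 = 112$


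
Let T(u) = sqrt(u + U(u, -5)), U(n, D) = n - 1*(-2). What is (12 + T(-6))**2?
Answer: (12 + I*sqrt(10))**2 ≈ 134.0 + 75.895*I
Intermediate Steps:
U(n, D) = 2 + n (U(n, D) = n + 2 = 2 + n)
T(u) = sqrt(2 + 2*u) (T(u) = sqrt(u + (2 + u)) = sqrt(2 + 2*u))
(12 + T(-6))**2 = (12 + sqrt(2 + 2*(-6)))**2 = (12 + sqrt(2 - 12))**2 = (12 + sqrt(-10))**2 = (12 + I*sqrt(10))**2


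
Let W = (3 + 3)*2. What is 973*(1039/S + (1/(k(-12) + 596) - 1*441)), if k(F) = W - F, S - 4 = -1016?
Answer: -16865994649/39215 ≈ -4.3009e+5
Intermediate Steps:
S = -1012 (S = 4 - 1016 = -1012)
W = 12 (W = 6*2 = 12)
k(F) = 12 - F
973*(1039/S + (1/(k(-12) + 596) - 1*441)) = 973*(1039/(-1012) + (1/((12 - 1*(-12)) + 596) - 1*441)) = 973*(1039*(-1/1012) + (1/((12 + 12) + 596) - 441)) = 973*(-1039/1012 + (1/(24 + 596) - 441)) = 973*(-1039/1012 + (1/620 - 441)) = 973*(-1039/1012 - 273419/620) = 973*(-17334013/39215) = -16865994649/39215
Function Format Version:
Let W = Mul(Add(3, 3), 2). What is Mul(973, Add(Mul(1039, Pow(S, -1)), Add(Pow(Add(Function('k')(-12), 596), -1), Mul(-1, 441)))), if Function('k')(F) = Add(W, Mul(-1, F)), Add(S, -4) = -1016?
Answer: Rational(-16865994649, 39215) ≈ -4.3009e+5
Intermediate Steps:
S = -1012 (S = Add(4, -1016) = -1012)
W = 12 (W = Mul(6, 2) = 12)
Function('k')(F) = Add(12, Mul(-1, F))
Mul(973, Add(Mul(1039, Pow(S, -1)), Add(Pow(Add(Function('k')(-12), 596), -1), Mul(-1, 441)))) = Mul(973, Add(Mul(1039, Pow(-1012, -1)), Add(Pow(Add(Add(12, Mul(-1, -12)), 596), -1), Mul(-1, 441)))) = Mul(973, Add(Mul(1039, Rational(-1, 1012)), Add(Pow(Add(Add(12, 12), 596), -1), -441))) = Mul(973, Add(Rational(-1039, 1012), Add(Pow(Add(24, 596), -1), -441))) = Mul(973, Add(Rational(-1039, 1012), Add(Pow(620, -1), -441))) = Mul(973, Add(Rational(-1039, 1012), Add(Rational(1, 620), -441))) = Mul(973, Add(Rational(-1039, 1012), Rational(-273419, 620))) = Mul(973, Rational(-17334013, 39215)) = Rational(-16865994649, 39215)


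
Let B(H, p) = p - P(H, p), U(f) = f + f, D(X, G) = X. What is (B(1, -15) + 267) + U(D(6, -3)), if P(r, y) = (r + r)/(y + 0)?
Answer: 3962/15 ≈ 264.13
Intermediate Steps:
P(r, y) = 2*r/y (P(r, y) = (2*r)/y = 2*r/y)
U(f) = 2*f
B(H, p) = p - 2*H/p
(B(1, -15) + 267) + U(D(6, -3)) = ((-15 - 2*1/(-15)) + 267) + 2*6 = ((-15 - 2*1*(-1/15)) + 267) + 12 = ((-15 + 2/15) + 267) + 12 = (-223/15 + 267) + 12 = 3782/15 + 12 = 3962/15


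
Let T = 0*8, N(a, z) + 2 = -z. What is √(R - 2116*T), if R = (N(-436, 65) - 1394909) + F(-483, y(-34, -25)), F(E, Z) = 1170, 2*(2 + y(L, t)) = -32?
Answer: I*√1393806 ≈ 1180.6*I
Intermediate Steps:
N(a, z) = -2 - z
y(L, t) = -18 (y(L, t) = -2 + (½)*(-32) = -2 - 16 = -18)
T = 0
R = -1393806 (R = ((-2 - 1*65) - 1394909) + 1170 = ((-2 - 65) - 1394909) + 1170 = (-67 - 1394909) + 1170 = -1394976 + 1170 = -1393806)
√(R - 2116*T) = √(-1393806 - 2116*0) = √(-1393806 + 0) = √(-1393806) = I*√1393806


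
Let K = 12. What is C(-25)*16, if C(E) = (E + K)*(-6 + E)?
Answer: 6448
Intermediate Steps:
C(E) = (-6 + E)*(12 + E) (C(E) = (E + 12)*(-6 + E) = (12 + E)*(-6 + E) = (-6 + E)*(12 + E))
C(-25)*16 = (-72 + (-25)² + 6*(-25))*16 = (-72 + 625 - 150)*16 = 403*16 = 6448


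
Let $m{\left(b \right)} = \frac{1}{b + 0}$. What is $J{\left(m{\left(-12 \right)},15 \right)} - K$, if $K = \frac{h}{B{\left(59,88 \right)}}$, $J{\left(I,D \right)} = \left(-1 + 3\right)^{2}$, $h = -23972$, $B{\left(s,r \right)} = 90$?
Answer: $\frac{12166}{45} \approx 270.36$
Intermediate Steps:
$m{\left(b \right)} = \frac{1}{b}$
$J{\left(I,D \right)} = 4$ ($J{\left(I,D \right)} = 2^{2} = 4$)
$K = - \frac{11986}{45}$ ($K = - \frac{23972}{90} = \left(-23972\right) \frac{1}{90} = - \frac{11986}{45} \approx -266.36$)
$J{\left(m{\left(-12 \right)},15 \right)} - K = 4 - - \frac{11986}{45} = 4 + \frac{11986}{45} = \frac{12166}{45}$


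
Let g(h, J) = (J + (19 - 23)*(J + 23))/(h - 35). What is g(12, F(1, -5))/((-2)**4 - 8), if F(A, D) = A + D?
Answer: 10/23 ≈ 0.43478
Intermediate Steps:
g(h, J) = (-92 - 3*J)/(-35 + h) (g(h, J) = (J - 4*(23 + J))/(-35 + h) = (J + (-92 - 4*J))/(-35 + h) = (-92 - 3*J)/(-35 + h))
g(12, F(1, -5))/((-2)**4 - 8) = ((-92 - 3*(1 - 5))/(-35 + 12))/((-2)**4 - 8) = ((-92 - 3*(-4))/(-23))/(16 - 8) = (-(-92 + 12)/23)/8 = (-1/23*(-80))/8 = (1/8)*(80/23) = 10/23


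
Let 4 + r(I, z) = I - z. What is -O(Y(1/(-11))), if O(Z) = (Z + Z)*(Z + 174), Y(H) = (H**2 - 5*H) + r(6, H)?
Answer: -13202334/14641 ≈ -901.74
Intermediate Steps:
r(I, z) = -4 + I - z (r(I, z) = -4 + (I - z) = -4 + I - z)
Y(H) = 2 + H**2 - 6*H (Y(H) = (H**2 - 5*H) + (-4 + 6 - H) = (H**2 - 5*H) + (2 - H) = 2 + H**2 - 6*H)
O(Z) = 2*Z*(174 + Z) (O(Z) = (2*Z)*(174 + Z) = 2*Z*(174 + Z))
-O(Y(1/(-11))) = -2*(2 + (1/(-11))**2 - 6/(-11))*(174 + (2 + (1/(-11))**2 - 6/(-11))) = -2*(2 + (1*(-1/11))**2 - 6*(-1)/11)*(174 + (2 + (1*(-1/11))**2 - 6*(-1)/11)) = -2*(2 + (-1/11)**2 - 6*(-1/11))*(174 + (2 + (-1/11)**2 - 6*(-1/11))) = -2*(2 + 1/121 + 6/11)*(174 + (2 + 1/121 + 6/11)) = -2*309*(174 + 309/121)/121 = -2*309*21363/(121*121) = -1*13202334/14641 = -13202334/14641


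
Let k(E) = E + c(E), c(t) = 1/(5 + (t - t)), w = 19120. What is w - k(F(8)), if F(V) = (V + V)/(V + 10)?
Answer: 860351/45 ≈ 19119.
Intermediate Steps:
c(t) = ⅕ (c(t) = 1/(5 + 0) = 1/5 = ⅕)
F(V) = 2*V/(10 + V) (F(V) = (2*V)/(10 + V) = 2*V/(10 + V))
k(E) = ⅕ + E (k(E) = E + ⅕ = ⅕ + E)
w - k(F(8)) = 19120 - (⅕ + 2*8/(10 + 8)) = 19120 - (⅕ + 2*8/18) = 19120 - (⅕ + 2*8*(1/18)) = 19120 - (⅕ + 8/9) = 19120 - 1*49/45 = 19120 - 49/45 = 860351/45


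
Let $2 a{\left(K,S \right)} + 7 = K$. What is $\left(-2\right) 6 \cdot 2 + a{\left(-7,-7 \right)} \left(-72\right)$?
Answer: $480$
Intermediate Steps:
$a{\left(K,S \right)} = - \frac{7}{2} + \frac{K}{2}$
$\left(-2\right) 6 \cdot 2 + a{\left(-7,-7 \right)} \left(-72\right) = \left(-2\right) 6 \cdot 2 + \left(- \frac{7}{2} + \frac{1}{2} \left(-7\right)\right) \left(-72\right) = \left(-12\right) 2 + \left(- \frac{7}{2} - \frac{7}{2}\right) \left(-72\right) = -24 - -504 = -24 + 504 = 480$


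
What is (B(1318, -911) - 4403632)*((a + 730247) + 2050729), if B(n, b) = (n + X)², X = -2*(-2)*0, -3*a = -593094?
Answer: -7942658050392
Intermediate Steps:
a = 197698 (a = -⅓*(-593094) = 197698)
X = 0 (X = 4*0 = 0)
B(n, b) = n² (B(n, b) = (n + 0)² = n²)
(B(1318, -911) - 4403632)*((a + 730247) + 2050729) = (1318² - 4403632)*((197698 + 730247) + 2050729) = (1737124 - 4403632)*(927945 + 2050729) = -2666508*2978674 = -7942658050392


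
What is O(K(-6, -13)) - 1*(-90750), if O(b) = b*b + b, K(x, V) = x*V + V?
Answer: 95040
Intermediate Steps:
K(x, V) = V + V*x (K(x, V) = V*x + V = V + V*x)
O(b) = b + b² (O(b) = b² + b = b + b²)
O(K(-6, -13)) - 1*(-90750) = (-13*(1 - 6))*(1 - 13*(1 - 6)) - 1*(-90750) = (-13*(-5))*(1 - 13*(-5)) + 90750 = 65*(1 + 65) + 90750 = 65*66 + 90750 = 4290 + 90750 = 95040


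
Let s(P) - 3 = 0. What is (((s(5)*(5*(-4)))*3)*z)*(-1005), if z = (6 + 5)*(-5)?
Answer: -9949500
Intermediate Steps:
s(P) = 3 (s(P) = 3 + 0 = 3)
z = -55 (z = 11*(-5) = -55)
(((s(5)*(5*(-4)))*3)*z)*(-1005) = (((3*(5*(-4)))*3)*(-55))*(-1005) = (((3*(-20))*3)*(-55))*(-1005) = (-60*3*(-55))*(-1005) = -180*(-55)*(-1005) = 9900*(-1005) = -9949500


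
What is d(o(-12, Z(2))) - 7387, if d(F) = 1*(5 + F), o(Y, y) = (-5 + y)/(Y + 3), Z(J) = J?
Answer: -22145/3 ≈ -7381.7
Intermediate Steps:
o(Y, y) = (-5 + y)/(3 + Y)
d(F) = 5 + F
d(o(-12, Z(2))) - 7387 = (5 + (-5 + 2)/(3 - 12)) - 7387 = (5 - 3/(-9)) - 7387 = (5 - ⅑*(-3)) - 7387 = (5 + ⅓) - 7387 = 16/3 - 7387 = -22145/3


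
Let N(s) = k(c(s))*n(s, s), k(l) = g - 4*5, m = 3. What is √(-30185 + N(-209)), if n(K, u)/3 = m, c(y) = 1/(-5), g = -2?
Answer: I*√30383 ≈ 174.31*I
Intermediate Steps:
c(y) = -⅕
k(l) = -22 (k(l) = -2 - 4*5 = -2 - 20 = -22)
n(K, u) = 9 (n(K, u) = 3*3 = 9)
N(s) = -198 (N(s) = -22*9 = -198)
√(-30185 + N(-209)) = √(-30185 - 198) = √(-30383) = I*√30383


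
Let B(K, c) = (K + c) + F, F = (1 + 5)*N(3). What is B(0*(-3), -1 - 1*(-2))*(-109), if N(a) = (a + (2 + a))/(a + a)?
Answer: -981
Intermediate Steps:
N(a) = (2 + 2*a)/(2*a) (N(a) = (2 + 2*a)/((2*a)) = (2 + 2*a)*(1/(2*a)) = (2 + 2*a)/(2*a))
F = 8 (F = (1 + 5)*((1 + 3)/3) = 6*((⅓)*4) = 6*(4/3) = 8)
B(K, c) = 8 + K + c (B(K, c) = (K + c) + 8 = 8 + K + c)
B(0*(-3), -1 - 1*(-2))*(-109) = (8 + 0*(-3) + (-1 - 1*(-2)))*(-109) = (8 + 0 + (-1 + 2))*(-109) = (8 + 0 + 1)*(-109) = 9*(-109) = -981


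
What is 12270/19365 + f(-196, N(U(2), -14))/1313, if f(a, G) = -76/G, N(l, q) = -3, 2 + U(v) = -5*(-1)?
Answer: 3320218/5085249 ≈ 0.65291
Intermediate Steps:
U(v) = 3 (U(v) = -2 - 5*(-1) = -2 + 5 = 3)
12270/19365 + f(-196, N(U(2), -14))/1313 = 12270/19365 - 76/(-3)/1313 = 12270*(1/19365) - 76*(-⅓)*(1/1313) = 818/1291 + (76/3)*(1/1313) = 818/1291 + 76/3939 = 3320218/5085249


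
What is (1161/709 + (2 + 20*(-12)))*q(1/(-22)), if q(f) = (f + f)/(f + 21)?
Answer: 335162/326849 ≈ 1.0254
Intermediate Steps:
q(f) = 2*f/(21 + f) (q(f) = (2*f)/(21 + f) = 2*f/(21 + f))
(1161/709 + (2 + 20*(-12)))*q(1/(-22)) = (1161/709 + (2 + 20*(-12)))*(2/(-22*(21 + 1/(-22)))) = (1161*(1/709) + (2 - 240))*(2*(-1/22)/(21 - 1/22)) = (1161/709 - 238)*(2*(-1/22)/(461/22)) = -335162*(-1)*22/(709*22*461) = -167581/709*(-2/461) = 335162/326849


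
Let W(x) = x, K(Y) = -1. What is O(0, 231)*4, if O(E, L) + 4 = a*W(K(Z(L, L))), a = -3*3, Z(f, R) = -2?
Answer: 20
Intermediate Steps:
a = -9
O(E, L) = 5 (O(E, L) = -4 - 9*(-1) = -4 + 9 = 5)
O(0, 231)*4 = 5*4 = 20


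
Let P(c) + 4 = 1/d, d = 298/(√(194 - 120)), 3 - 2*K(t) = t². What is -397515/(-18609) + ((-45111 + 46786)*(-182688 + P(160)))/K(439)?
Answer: 1910942496595/597714877 - 1675*√74/28714982 ≈ 3197.1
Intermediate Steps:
K(t) = 3/2 - t²/2
d = 149*√74/37 (d = 298/(√74) = 298*(√74/74) = 149*√74/37 ≈ 34.642)
P(c) = -4 + √74/298 (P(c) = -4 + 1/(149*√74/37) = -4 + √74/298)
-397515/(-18609) + ((-45111 + 46786)*(-182688 + P(160)))/K(439) = -397515/(-18609) + ((-45111 + 46786)*(-182688 + (-4 + √74/298)))/(3/2 - ½*439²) = -397515*(-1/18609) + (1675*(-182692 + √74/298))/(3/2 - ½*192721) = 132505/6203 + (-306009100 + 1675*√74/298)/(3/2 - 192721/2) = 132505/6203 + (-306009100 + 1675*√74/298)/(-96359) = 132505/6203 + (-306009100 + 1675*√74/298)*(-1/96359) = 132505/6203 + (306009100/96359 - 1675*√74/28714982) = 1910942496595/597714877 - 1675*√74/28714982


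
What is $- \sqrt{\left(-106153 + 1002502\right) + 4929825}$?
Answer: $- \sqrt{5826174} \approx -2413.7$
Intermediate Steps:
$- \sqrt{\left(-106153 + 1002502\right) + 4929825} = - \sqrt{896349 + 4929825} = - \sqrt{5826174}$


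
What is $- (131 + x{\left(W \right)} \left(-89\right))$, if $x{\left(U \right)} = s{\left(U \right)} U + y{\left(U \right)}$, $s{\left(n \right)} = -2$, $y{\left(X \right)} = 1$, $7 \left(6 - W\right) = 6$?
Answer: $- \frac{6702}{7} \approx -957.43$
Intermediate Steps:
$W = \frac{36}{7}$ ($W = 6 - \frac{6}{7} = \frac{36}{7} \approx 5.1429$)
$x{\left(U \right)} = 1 - 2 U$ ($x{\left(U \right)} = - 2 U + 1 = 1 - 2 U$)
$- (131 + x{\left(W \right)} \left(-89\right)) = - (131 + \left(1 - \frac{72}{7}\right) \left(-89\right)) = - (131 - - \frac{5785}{7}) = - (131 + \frac{5785}{7}) = \left(-1\right) \frac{6702}{7} = - \frac{6702}{7}$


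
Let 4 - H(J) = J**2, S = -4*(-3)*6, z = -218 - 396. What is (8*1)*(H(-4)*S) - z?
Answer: -6298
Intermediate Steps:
z = -614
S = 72 (S = 12*6 = 72)
H(J) = 4 - J**2
(8*1)*(H(-4)*S) - z = (8*1)*((4 - 1*(-4)**2)*72) - 1*(-614) = 8*((4 - 1*16)*72) + 614 = 8*((4 - 16)*72) + 614 = 8*(-12*72) + 614 = 8*(-864) + 614 = -6912 + 614 = -6298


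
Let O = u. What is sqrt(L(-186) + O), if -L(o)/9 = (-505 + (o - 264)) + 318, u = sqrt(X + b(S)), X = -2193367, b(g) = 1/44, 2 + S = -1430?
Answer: sqrt(2774772 + 22*I*sqrt(1061589617))/22 ≈ 76.335 + 9.7006*I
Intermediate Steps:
S = -1432 (S = -2 - 1430 = -1432)
b(g) = 1/44
u = I*sqrt(1061589617)/22 (u = sqrt(-2193367 + 1/44) = sqrt(-96508147/44) = I*sqrt(1061589617)/22 ≈ 1481.0*I)
L(o) = 4059 - 9*o (L(o) = -9*((-505 + (o - 264)) + 318) = -9*((-505 + (-264 + o)) + 318) = -9*((-769 + o) + 318) = -9*(-451 + o) = 4059 - 9*o)
O = I*sqrt(1061589617)/22 ≈ 1481.0*I
sqrt(L(-186) + O) = sqrt((4059 - 9*(-186)) + I*sqrt(1061589617)/22) = sqrt((4059 + 1674) + I*sqrt(1061589617)/22) = sqrt(5733 + I*sqrt(1061589617)/22)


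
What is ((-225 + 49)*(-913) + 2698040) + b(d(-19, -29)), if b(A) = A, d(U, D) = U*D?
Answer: 2859279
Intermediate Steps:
d(U, D) = D*U
((-225 + 49)*(-913) + 2698040) + b(d(-19, -29)) = ((-225 + 49)*(-913) + 2698040) - 29*(-19) = (-176*(-913) + 2698040) + 551 = (160688 + 2698040) + 551 = 2858728 + 551 = 2859279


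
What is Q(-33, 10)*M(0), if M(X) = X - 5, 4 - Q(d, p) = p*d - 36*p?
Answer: -3470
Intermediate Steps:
Q(d, p) = 4 + 36*p - d*p (Q(d, p) = 4 - (p*d - 36*p) = 4 - (d*p - 36*p) = 4 - (-36*p + d*p) = 4 + (36*p - d*p) = 4 + 36*p - d*p)
M(X) = -5 + X
Q(-33, 10)*M(0) = (4 + 36*10 - 1*(-33)*10)*(-5 + 0) = (4 + 360 + 330)*(-5) = 694*(-5) = -3470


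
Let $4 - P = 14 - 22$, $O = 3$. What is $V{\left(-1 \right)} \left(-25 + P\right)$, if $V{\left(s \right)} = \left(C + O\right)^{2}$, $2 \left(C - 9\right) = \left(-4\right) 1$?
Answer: $-1300$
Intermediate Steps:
$C = 7$ ($C = 9 + \frac{\left(-4\right) 1}{2} = 9 + \frac{1}{2} \left(-4\right) = 9 - 2 = 7$)
$V{\left(s \right)} = 100$ ($V{\left(s \right)} = \left(7 + 3\right)^{2} = 10^{2} = 100$)
$P = 12$ ($P = 4 - \left(14 - 22\right) = 4 - -8 = 4 + 8 = 12$)
$V{\left(-1 \right)} \left(-25 + P\right) = 100 \left(-25 + 12\right) = 100 \left(-13\right) = -1300$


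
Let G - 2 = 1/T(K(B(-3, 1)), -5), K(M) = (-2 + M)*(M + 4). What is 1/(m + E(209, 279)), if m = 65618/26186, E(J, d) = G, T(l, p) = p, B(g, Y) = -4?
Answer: 65465/281882 ≈ 0.23224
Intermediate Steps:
K(M) = (-2 + M)*(4 + M)
G = 9/5 (G = 2 + 1/(-5) = 2 - ⅕ = 9/5 ≈ 1.8000)
E(J, d) = 9/5
m = 32809/13093 (m = 65618*(1/26186) = 32809/13093 ≈ 2.5058)
1/(m + E(209, 279)) = 1/(32809/13093 + 9/5) = 1/(281882/65465) = 65465/281882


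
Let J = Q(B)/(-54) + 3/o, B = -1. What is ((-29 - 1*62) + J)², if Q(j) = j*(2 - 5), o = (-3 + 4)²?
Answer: 2512225/324 ≈ 7753.8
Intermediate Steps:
o = 1 (o = 1² = 1)
Q(j) = -3*j (Q(j) = j*(-3) = -3*j)
J = 53/18 (J = -3*(-1)/(-54) + 3/1 = 3*(-1/54) + 3*1 = -1/18 + 3 = 53/18 ≈ 2.9444)
((-29 - 1*62) + J)² = ((-29 - 1*62) + 53/18)² = ((-29 - 62) + 53/18)² = (-91 + 53/18)² = (-1585/18)² = 2512225/324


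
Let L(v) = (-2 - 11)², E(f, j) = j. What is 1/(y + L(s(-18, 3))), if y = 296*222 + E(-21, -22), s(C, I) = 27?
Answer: 1/65859 ≈ 1.5184e-5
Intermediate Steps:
L(v) = 169 (L(v) = (-13)² = 169)
y = 65690 (y = 296*222 - 22 = 65712 - 22 = 65690)
1/(y + L(s(-18, 3))) = 1/(65690 + 169) = 1/65859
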